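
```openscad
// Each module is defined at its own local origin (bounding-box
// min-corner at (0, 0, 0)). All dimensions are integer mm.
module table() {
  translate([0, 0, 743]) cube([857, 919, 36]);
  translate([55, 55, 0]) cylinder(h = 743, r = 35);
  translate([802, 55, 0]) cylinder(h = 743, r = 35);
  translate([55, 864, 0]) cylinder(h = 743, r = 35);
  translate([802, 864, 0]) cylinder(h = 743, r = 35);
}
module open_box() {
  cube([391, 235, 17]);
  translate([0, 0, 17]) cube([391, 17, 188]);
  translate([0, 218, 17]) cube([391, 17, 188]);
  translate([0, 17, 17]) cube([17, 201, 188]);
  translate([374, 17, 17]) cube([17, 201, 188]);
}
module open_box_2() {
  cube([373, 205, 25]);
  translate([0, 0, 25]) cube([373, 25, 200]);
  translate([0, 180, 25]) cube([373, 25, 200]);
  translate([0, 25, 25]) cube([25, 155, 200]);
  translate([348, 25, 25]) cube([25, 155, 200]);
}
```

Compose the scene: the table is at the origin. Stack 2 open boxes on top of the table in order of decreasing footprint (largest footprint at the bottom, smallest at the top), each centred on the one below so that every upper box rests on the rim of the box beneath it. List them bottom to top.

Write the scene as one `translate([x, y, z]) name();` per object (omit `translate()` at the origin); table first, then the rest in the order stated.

table();
translate([233, 342, 779]) open_box();
translate([242, 357, 984]) open_box_2();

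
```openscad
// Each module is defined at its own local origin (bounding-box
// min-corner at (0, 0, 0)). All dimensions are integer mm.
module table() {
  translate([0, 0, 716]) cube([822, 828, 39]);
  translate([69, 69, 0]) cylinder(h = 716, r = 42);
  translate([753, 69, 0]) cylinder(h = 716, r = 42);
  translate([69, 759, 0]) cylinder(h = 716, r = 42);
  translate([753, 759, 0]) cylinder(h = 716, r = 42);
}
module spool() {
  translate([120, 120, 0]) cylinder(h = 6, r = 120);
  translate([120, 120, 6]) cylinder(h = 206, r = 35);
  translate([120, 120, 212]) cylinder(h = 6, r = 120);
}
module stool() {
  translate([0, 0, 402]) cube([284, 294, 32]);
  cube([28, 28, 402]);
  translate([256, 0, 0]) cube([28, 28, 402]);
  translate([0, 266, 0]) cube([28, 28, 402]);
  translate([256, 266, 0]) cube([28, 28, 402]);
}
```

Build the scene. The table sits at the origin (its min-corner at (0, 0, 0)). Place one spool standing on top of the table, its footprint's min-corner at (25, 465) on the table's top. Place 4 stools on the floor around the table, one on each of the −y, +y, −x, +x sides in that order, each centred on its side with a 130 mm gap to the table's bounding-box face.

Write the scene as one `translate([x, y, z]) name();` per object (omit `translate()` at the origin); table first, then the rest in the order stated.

table();
translate([25, 465, 755]) spool();
translate([269, -424, 0]) stool();
translate([269, 958, 0]) stool();
translate([-414, 267, 0]) stool();
translate([952, 267, 0]) stool();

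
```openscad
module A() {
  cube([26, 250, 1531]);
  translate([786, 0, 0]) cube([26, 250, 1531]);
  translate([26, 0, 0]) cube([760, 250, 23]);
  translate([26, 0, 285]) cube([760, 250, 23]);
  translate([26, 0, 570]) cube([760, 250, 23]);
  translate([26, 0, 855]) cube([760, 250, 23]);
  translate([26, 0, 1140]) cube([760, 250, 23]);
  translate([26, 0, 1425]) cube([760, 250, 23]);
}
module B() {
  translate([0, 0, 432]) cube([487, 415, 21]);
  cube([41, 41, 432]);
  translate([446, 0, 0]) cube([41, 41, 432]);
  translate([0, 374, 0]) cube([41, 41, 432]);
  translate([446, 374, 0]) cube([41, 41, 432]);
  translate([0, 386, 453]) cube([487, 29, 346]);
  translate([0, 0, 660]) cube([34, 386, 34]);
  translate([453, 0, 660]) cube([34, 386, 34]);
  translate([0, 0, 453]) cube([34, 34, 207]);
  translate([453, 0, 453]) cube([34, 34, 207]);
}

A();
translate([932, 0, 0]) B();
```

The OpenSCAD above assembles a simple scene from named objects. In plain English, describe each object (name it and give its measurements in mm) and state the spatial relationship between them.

A is an open bookshelf. Two side panels, each 26 mm thick, 250 mm deep and 1531 mm tall, stand 812 mm apart (outside-to-outside). Between them sit 6 shelves, each 23 mm thick and 250 mm deep, spanning the full gap between the sides. The bottom shelf rests on the floor (its underside at z = 0) and the clear gap between one shelf's top and the next shelf's underside is 262 mm.

B is a chair. The seat is a 487×415×21 mm slab with its top at z = 453 mm, on four 41×41 mm corner legs (flush with the seat edges, standing on z = 0). A flat backrest 29 mm thick, 346 mm tall, spans the full seat width and rises from the seat top along its +y edge, rear face flush with the rear of the seat. Two armrests of 34×34 mm section run along each side from the seat's front edge to the front of the backrest, top faces 241 mm above the seat top and outer faces flush with the seat's x-edges; a 34×34 mm post under the front of each armrest stands on the seat at the front corner.

The chair is on the floor beside the bookshelf on its +x side.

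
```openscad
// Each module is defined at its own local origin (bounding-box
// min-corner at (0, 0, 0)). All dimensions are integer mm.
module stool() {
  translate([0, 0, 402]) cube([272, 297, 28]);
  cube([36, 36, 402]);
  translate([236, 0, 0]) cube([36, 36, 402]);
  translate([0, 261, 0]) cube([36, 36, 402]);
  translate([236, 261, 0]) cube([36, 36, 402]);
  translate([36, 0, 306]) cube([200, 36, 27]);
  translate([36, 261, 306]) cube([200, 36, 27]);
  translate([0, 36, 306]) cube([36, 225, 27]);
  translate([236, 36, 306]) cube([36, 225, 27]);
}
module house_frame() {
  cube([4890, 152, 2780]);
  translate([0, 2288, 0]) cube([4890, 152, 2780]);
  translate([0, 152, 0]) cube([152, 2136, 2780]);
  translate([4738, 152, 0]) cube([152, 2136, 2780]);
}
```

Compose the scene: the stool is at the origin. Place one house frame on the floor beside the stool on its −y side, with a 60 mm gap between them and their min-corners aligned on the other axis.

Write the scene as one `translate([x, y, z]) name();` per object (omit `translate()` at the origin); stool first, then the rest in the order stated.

stool();
translate([0, -2500, 0]) house_frame();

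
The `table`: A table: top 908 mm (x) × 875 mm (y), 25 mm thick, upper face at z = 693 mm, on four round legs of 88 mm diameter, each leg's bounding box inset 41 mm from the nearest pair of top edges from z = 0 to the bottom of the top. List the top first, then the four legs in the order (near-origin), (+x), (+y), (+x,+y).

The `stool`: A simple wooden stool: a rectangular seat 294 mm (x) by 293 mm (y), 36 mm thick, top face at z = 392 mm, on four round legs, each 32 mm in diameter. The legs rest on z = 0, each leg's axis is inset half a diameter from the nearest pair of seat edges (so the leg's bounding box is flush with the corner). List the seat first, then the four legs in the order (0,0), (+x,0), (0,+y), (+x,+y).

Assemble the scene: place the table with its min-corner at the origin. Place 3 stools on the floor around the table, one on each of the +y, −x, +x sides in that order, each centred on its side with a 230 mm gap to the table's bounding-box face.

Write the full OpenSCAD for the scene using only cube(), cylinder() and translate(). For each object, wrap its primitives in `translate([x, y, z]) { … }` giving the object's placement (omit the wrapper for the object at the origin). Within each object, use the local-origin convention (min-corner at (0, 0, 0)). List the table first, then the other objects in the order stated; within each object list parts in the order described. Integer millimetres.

translate([0, 0, 668]) cube([908, 875, 25]);
translate([85, 85, 0]) cylinder(h = 668, r = 44);
translate([823, 85, 0]) cylinder(h = 668, r = 44);
translate([85, 790, 0]) cylinder(h = 668, r = 44);
translate([823, 790, 0]) cylinder(h = 668, r = 44);
translate([307, 1105, 0]) {
  translate([0, 0, 356]) cube([294, 293, 36]);
  translate([16, 16, 0]) cylinder(h = 356, r = 16);
  translate([278, 16, 0]) cylinder(h = 356, r = 16);
  translate([16, 277, 0]) cylinder(h = 356, r = 16);
  translate([278, 277, 0]) cylinder(h = 356, r = 16);
}
translate([-524, 291, 0]) {
  translate([0, 0, 356]) cube([294, 293, 36]);
  translate([16, 16, 0]) cylinder(h = 356, r = 16);
  translate([278, 16, 0]) cylinder(h = 356, r = 16);
  translate([16, 277, 0]) cylinder(h = 356, r = 16);
  translate([278, 277, 0]) cylinder(h = 356, r = 16);
}
translate([1138, 291, 0]) {
  translate([0, 0, 356]) cube([294, 293, 36]);
  translate([16, 16, 0]) cylinder(h = 356, r = 16);
  translate([278, 16, 0]) cylinder(h = 356, r = 16);
  translate([16, 277, 0]) cylinder(h = 356, r = 16);
  translate([278, 277, 0]) cylinder(h = 356, r = 16);
}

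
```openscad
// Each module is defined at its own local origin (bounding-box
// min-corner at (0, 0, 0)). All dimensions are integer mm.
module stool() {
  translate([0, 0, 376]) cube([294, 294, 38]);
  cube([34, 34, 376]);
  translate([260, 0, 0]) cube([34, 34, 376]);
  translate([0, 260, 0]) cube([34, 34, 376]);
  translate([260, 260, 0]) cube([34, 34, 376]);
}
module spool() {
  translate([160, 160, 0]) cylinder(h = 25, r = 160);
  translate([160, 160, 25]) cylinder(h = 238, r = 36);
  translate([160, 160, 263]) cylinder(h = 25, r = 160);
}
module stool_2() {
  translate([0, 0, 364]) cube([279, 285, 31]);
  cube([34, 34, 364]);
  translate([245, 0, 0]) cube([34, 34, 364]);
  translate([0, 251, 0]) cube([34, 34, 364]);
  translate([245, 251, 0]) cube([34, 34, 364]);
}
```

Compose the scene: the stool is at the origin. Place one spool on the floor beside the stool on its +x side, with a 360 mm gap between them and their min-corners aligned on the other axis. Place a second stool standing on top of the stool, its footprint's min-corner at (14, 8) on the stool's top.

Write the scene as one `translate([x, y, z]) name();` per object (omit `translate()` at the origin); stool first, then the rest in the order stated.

stool();
translate([654, 0, 0]) spool();
translate([14, 8, 414]) stool_2();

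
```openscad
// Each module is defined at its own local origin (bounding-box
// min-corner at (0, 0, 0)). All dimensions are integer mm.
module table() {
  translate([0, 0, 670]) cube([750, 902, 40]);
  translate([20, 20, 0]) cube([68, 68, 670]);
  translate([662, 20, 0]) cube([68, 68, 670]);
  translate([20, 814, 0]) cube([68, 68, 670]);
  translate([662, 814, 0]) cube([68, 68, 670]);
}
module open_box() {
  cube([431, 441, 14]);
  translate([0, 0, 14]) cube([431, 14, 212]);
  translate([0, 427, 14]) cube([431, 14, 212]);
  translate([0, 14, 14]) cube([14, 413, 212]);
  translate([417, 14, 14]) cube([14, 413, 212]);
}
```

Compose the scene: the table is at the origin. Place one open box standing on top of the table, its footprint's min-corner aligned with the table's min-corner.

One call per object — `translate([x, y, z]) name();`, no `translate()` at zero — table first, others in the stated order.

table();
translate([0, 0, 710]) open_box();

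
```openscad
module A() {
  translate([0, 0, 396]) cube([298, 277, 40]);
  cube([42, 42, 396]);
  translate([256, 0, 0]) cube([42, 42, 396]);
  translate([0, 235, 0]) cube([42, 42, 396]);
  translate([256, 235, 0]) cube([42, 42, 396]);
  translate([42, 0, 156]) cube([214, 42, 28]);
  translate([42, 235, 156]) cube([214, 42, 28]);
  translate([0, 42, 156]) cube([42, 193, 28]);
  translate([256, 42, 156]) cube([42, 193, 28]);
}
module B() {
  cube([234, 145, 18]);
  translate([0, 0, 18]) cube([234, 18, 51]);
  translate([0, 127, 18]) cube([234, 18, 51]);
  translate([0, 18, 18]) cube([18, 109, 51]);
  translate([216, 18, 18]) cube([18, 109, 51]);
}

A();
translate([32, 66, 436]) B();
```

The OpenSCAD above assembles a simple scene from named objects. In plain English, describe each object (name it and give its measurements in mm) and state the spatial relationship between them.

A is a simple wooden stool: a rectangular seat 298 mm (x) by 277 mm (y), 40 mm thick, top face at z = 436 mm, on four square legs, each 42×42 mm in cross-section. The legs rest on z = 0, each flush with a corner of the seat. Four stretchers, 42 mm wide and 28 mm tall, connect adjacent legs with their undersides at z = 156 mm, each running between the inner faces of the legs it joins and aligned with the legs' outer faces on the other axis.

B is an open storage box with external size 234×145×69 mm and wall thickness 18 mm (the base is also 18 mm thick). The base covers the whole footprint; the four walls stand on the base, with the y-facing walls full-width and the x-facing walls fitting between their inner faces.

The open box is on top of the stool, centred.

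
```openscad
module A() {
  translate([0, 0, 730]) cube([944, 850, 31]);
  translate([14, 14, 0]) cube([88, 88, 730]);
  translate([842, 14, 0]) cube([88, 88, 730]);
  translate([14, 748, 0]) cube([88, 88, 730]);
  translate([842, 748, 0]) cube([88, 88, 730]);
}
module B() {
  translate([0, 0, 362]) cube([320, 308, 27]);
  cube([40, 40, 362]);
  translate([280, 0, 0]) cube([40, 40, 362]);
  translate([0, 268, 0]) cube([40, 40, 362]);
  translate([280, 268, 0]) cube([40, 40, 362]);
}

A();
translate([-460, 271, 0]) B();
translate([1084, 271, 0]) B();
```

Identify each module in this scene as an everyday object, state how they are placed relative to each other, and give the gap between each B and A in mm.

Each stool's nearest face is 140 mm from the table's bounding box.

A is a table. B is a stool. Two stools sit around the table at the −x, +x sides. The gap between each stool and the table is 140 mm.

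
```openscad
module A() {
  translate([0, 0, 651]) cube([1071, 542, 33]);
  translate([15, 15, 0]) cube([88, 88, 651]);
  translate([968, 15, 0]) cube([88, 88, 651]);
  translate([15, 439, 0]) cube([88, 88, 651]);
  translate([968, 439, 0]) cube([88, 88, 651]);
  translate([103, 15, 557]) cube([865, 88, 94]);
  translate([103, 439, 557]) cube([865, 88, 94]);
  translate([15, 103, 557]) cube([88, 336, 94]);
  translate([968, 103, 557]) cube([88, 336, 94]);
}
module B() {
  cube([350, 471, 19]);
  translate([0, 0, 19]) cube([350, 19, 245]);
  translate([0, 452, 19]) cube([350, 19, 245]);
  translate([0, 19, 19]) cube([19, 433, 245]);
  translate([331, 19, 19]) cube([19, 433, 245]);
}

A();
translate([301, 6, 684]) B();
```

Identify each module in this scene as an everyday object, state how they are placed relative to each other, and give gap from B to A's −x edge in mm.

The open box's min-x is at 301; the table's min-x is 0; gap = 301 mm.

A is a table. B is an open box. The open box is on top of the table. The gap from the open box to the table's −x edge is 301 mm.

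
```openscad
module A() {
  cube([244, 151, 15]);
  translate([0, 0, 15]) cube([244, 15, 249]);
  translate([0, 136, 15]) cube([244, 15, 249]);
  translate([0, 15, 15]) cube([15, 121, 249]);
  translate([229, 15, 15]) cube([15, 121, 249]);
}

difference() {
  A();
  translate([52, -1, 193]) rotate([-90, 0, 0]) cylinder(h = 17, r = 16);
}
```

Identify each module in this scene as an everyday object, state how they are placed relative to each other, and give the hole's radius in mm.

The subtracted cylinder has r = 16 mm.

A is an open box. The open box has a circular hole through its front wall. The hole's radius is 16 mm.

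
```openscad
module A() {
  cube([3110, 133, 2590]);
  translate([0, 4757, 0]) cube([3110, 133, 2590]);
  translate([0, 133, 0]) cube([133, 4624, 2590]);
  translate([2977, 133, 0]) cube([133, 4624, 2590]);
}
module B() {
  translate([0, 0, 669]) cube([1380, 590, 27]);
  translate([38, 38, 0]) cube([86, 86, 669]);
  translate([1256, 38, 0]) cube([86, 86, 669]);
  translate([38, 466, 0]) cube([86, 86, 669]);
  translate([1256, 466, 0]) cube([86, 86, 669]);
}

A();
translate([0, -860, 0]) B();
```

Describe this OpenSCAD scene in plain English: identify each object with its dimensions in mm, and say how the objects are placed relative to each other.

A is the wall frame of a small rectangular building: four walls, each 2590 mm tall and 133 mm thick, enclosing a footprint 3110 mm (x) by 4890 mm (y) outside-to-outside, with no floor or roof. The front and back walls (the −y and +y sides) span the full width; the two side walls fit between them.

B is a table: top 1380 mm (x) × 590 mm (y), 27 mm thick, upper face at z = 696 mm, on four 86×86 mm square legs, each inset 38 mm from the nearest pair of top edges, running from z = 0 to the bottom of the top.

The table is on the floor beside the house frame on its −y side.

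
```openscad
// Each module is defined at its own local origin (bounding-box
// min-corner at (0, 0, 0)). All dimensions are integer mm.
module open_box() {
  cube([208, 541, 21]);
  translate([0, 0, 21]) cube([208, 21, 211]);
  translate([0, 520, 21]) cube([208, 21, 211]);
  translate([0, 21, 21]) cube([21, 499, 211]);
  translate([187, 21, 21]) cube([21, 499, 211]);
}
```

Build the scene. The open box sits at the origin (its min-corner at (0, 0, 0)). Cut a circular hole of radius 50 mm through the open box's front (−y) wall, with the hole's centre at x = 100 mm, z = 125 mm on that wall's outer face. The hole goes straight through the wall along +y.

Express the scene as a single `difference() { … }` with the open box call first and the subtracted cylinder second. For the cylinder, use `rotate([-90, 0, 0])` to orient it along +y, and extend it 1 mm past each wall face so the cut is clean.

difference() {
  open_box();
  translate([100, -1, 125]) rotate([-90, 0, 0]) cylinder(h = 23, r = 50);
}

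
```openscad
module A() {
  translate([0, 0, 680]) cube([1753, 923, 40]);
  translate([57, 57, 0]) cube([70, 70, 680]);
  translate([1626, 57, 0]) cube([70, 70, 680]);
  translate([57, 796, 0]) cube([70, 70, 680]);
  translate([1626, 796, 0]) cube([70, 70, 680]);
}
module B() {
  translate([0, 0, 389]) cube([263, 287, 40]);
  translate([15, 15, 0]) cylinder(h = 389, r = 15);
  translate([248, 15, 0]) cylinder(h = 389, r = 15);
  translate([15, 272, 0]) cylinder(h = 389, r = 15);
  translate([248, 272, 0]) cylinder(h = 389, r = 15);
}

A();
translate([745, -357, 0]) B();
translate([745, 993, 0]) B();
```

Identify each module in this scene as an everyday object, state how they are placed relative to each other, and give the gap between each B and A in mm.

A is a table. B is a stool. Two stools sit around the table at the −y, +y sides. The gap between each stool and the table is 70 mm.

Each stool's nearest face is 70 mm from the table's bounding box.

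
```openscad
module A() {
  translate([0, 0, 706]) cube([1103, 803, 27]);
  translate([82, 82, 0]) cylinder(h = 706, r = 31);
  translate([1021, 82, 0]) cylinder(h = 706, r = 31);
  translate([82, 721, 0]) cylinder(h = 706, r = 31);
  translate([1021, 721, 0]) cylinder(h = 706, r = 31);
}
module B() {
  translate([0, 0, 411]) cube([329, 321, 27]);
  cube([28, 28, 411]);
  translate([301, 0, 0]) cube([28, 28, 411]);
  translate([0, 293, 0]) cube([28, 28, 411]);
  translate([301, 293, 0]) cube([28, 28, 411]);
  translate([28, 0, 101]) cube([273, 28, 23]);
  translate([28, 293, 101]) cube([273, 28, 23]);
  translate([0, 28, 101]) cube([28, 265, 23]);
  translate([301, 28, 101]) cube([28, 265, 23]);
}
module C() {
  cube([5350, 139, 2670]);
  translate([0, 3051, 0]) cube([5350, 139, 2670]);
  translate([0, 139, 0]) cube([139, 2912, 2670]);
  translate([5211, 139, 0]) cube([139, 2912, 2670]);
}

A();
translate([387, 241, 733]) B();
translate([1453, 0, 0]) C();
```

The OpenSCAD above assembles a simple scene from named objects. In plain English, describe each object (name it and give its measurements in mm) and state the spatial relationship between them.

A is a rectangular dining table. The top is 1103×803×27 mm with its upper surface at z = 733 mm. It stands on four round legs of 62 mm diameter, each leg's bounding box inset 51 mm from the nearest pair of top edges, running from the floor to the underside of the top.

B is a four-legged stool. The seat is a 329×321×27 mm slab whose top surface is at z = 438 mm; four square legs, each 28×28 mm in cross-section, run from the floor (z = 0) to the underside of the seat, each flush with a corner of the seat. Four stretchers, 28 mm wide and 23 mm tall, connect adjacent legs with their undersides at z = 101 mm, each running between the inner faces of the legs it joins and aligned with the legs' outer faces on the other axis.

C is a box-shaped house frame (walls only): outside footprint 5350×3190 mm, wall height 2670 mm, wall thickness 139 mm. The two y-facing walls run the full x-width; the two x-facing walls fit between the inner faces of the y-facing walls.

The stool is on top of the table, centred. The house frame is on the floor beside the table on its +x side.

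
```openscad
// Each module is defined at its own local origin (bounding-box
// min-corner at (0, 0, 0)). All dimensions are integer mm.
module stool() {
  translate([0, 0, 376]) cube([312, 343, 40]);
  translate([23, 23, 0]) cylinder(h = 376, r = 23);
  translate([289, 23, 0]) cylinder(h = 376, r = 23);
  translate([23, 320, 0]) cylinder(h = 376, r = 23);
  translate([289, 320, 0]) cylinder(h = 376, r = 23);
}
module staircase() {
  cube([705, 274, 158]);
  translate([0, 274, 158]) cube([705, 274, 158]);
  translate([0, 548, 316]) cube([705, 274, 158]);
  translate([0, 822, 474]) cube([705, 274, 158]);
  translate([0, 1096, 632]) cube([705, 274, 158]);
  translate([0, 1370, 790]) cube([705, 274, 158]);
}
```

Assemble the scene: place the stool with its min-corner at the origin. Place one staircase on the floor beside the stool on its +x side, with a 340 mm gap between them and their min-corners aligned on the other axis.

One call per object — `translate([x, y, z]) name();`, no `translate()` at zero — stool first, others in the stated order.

stool();
translate([652, 0, 0]) staircase();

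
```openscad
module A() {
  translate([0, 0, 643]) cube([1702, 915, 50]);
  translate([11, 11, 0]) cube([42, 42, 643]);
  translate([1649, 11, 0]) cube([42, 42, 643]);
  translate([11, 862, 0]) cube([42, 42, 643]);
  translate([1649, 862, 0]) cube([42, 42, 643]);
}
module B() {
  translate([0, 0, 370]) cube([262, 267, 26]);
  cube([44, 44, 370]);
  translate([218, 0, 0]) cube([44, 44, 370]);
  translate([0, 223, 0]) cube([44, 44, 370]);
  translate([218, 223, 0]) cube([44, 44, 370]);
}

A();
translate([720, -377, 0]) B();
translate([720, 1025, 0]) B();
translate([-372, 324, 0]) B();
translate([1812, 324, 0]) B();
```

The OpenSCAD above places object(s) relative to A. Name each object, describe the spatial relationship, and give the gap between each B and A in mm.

A is a table. B is a stool. Four stools sit around the table at the −y, +y, −x, +x sides. The gap between each stool and the table is 110 mm.

Each stool's nearest face is 110 mm from the table's bounding box.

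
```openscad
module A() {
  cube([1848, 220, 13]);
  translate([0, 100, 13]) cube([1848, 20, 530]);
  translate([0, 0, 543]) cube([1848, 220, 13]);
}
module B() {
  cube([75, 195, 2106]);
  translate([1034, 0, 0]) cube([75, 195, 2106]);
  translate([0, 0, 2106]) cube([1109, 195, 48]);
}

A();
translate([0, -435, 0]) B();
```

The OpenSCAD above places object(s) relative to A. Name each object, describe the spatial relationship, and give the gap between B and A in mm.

A is an I-beam. B is a door frame. The door frame is on the floor beside the I-beam on its −y side. The gap between the door frame and the I-beam is 240 mm.

The door frame's nearest face is 240 mm from the I-beam's −y face.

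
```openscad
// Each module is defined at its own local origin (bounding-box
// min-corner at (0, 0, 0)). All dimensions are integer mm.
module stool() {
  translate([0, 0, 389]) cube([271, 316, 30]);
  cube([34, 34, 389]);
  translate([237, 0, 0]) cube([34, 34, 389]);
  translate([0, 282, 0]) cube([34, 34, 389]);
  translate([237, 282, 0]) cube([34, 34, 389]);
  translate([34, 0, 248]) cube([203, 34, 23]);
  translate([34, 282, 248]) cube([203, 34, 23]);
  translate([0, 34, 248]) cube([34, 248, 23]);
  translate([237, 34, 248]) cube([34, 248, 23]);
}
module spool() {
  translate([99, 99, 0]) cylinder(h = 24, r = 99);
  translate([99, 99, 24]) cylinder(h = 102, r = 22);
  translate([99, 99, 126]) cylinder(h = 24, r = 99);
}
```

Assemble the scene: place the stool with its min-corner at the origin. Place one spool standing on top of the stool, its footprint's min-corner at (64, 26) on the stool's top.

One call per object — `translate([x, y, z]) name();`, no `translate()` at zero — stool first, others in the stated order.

stool();
translate([64, 26, 419]) spool();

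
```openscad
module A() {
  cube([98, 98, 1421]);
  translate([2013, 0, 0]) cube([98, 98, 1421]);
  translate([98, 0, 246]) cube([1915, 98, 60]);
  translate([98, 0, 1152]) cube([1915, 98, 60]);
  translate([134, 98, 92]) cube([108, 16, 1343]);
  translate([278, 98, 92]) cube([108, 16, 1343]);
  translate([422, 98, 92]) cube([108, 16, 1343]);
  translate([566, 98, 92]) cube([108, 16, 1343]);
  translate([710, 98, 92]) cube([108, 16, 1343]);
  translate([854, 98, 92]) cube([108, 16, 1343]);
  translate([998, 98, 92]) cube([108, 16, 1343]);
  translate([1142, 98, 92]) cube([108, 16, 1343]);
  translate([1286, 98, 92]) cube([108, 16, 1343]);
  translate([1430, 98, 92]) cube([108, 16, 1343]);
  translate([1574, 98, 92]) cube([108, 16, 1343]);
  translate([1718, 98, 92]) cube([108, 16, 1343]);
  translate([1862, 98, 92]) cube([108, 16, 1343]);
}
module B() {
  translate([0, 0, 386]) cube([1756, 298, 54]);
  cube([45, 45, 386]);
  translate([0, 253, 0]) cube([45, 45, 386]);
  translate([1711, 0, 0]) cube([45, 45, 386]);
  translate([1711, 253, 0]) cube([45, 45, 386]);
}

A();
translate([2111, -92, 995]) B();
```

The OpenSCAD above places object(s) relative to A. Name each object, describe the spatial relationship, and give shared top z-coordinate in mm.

A is a fence section. B is a bench. The bench is beside the fence section with their tops flush at z = 1435. The shared top z-coordinate is 1435 mm.

Both tops at z = 1435 mm.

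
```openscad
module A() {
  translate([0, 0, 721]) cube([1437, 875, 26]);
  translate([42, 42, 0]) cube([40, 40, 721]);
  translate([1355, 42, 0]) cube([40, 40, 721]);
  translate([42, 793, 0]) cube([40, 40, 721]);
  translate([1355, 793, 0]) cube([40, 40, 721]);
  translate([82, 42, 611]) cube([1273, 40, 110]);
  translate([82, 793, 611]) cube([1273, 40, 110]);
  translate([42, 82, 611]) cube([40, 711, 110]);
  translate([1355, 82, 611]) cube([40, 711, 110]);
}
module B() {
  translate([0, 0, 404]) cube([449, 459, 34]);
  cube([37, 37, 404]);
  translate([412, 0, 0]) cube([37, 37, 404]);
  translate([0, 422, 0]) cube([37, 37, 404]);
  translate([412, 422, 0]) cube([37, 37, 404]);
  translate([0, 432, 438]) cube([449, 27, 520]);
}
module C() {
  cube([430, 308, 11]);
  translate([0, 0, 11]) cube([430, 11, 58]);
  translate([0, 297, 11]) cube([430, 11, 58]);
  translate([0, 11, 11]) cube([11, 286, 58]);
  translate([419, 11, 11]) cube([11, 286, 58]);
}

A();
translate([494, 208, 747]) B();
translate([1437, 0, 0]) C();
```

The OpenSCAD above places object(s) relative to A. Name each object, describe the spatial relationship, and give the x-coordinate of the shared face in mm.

A is a table. B is a chair. C is an open box. The chair is on top of the table, centred. The open box is against the table's +x side, with their −y faces flush. The x-coordinate of the shared face is 1437 mm.

The table's +x face and the open box's −x face are both at x = 1437 mm.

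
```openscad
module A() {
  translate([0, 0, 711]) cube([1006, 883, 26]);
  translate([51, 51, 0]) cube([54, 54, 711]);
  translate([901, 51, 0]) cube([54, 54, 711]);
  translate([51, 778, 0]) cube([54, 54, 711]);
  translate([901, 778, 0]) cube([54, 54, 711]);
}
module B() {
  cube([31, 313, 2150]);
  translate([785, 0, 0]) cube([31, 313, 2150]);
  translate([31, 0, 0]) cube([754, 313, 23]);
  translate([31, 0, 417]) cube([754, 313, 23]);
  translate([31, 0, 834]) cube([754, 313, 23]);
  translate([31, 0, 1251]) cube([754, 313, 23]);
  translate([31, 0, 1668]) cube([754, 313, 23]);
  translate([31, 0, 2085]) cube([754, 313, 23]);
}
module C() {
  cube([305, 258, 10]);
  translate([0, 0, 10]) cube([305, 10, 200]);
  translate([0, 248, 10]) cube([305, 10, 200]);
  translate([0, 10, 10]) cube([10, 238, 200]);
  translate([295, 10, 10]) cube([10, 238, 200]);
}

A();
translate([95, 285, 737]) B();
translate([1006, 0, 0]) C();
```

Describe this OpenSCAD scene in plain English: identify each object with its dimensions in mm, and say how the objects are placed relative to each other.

A is a table: top 1006 mm (x) × 883 mm (y), 26 mm thick, upper face at z = 737 mm, on four 54×54 mm square legs, each inset 51 mm from the nearest pair of top edges, running from z = 0 to the bottom of the top.

B is an open bookshelf. Two side panels, each 31 mm thick, 313 mm deep and 2150 mm tall, stand 816 mm apart (outside-to-outside). Between them sit 6 shelves, each 23 mm thick and 313 mm deep, spanning the full gap between the sides. The bottom shelf rests on the floor (its underside at z = 0) and the clear gap between one shelf's top and the next shelf's underside is 394 mm.

C is an open-topped rectangular box: outside dimensions 305×258×210 mm, with a uniform wall and base thickness of 10 mm. The base is a full 305×258 slab on the floor; four walls sit on top of the base. The front and back walls (the −y and +y sides) span the full width; the two side walls fit between them.

The bookshelf is on top of the table, centred. The open box is against the table's +x side, with their −y faces flush.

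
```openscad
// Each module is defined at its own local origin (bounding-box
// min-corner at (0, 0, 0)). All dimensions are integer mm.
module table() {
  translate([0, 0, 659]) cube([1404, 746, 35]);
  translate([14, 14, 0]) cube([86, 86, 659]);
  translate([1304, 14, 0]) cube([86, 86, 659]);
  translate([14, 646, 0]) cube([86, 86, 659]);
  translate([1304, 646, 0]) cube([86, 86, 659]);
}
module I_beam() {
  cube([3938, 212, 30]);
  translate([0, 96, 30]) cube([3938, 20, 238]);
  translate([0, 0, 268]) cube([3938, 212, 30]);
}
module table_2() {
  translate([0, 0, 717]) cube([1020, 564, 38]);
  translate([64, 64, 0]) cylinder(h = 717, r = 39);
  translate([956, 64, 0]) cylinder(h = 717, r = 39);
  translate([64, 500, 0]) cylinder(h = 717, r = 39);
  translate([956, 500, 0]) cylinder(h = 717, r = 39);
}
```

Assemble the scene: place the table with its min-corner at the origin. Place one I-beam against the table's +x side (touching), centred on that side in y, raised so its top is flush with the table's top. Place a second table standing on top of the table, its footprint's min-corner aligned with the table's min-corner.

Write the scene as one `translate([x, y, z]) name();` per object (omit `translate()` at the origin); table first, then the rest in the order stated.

table();
translate([1404, 267, 396]) I_beam();
translate([0, 0, 694]) table_2();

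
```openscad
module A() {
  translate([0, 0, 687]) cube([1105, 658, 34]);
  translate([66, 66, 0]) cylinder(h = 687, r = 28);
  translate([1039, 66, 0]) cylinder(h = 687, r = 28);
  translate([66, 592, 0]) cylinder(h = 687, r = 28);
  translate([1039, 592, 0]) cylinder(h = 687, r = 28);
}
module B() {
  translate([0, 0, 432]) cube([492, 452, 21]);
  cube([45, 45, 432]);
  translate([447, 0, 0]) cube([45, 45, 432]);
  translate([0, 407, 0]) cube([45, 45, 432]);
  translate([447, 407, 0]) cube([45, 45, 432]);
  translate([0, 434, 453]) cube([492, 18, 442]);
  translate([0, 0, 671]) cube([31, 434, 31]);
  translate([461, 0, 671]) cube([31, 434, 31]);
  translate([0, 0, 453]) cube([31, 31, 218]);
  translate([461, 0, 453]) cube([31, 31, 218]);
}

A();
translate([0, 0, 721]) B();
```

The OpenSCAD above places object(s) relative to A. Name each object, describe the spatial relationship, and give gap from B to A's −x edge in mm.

The chair's min-x is at 0; the table's min-x is 0; gap = 0 mm.

A is a table. B is a chair. The chair is on top of the table. The gap from the chair to the table's −x edge is 0 mm.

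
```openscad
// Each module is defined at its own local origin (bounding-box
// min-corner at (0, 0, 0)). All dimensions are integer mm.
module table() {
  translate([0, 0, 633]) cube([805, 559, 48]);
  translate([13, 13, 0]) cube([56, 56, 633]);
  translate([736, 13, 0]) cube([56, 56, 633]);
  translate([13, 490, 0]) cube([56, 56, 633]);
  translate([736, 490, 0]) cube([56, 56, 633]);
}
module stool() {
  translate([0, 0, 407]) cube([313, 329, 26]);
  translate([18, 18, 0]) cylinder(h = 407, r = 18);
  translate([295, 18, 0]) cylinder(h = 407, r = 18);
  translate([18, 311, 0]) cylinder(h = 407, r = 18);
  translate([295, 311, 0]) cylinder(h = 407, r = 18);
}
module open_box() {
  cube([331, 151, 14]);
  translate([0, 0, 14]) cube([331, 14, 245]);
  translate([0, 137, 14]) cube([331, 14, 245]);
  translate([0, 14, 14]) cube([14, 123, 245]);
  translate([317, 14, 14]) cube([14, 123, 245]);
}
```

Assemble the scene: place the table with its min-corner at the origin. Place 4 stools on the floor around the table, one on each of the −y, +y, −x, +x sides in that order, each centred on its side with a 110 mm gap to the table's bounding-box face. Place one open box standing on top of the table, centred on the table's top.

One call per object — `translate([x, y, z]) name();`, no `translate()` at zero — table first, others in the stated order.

table();
translate([246, -439, 0]) stool();
translate([246, 669, 0]) stool();
translate([-423, 115, 0]) stool();
translate([915, 115, 0]) stool();
translate([237, 204, 681]) open_box();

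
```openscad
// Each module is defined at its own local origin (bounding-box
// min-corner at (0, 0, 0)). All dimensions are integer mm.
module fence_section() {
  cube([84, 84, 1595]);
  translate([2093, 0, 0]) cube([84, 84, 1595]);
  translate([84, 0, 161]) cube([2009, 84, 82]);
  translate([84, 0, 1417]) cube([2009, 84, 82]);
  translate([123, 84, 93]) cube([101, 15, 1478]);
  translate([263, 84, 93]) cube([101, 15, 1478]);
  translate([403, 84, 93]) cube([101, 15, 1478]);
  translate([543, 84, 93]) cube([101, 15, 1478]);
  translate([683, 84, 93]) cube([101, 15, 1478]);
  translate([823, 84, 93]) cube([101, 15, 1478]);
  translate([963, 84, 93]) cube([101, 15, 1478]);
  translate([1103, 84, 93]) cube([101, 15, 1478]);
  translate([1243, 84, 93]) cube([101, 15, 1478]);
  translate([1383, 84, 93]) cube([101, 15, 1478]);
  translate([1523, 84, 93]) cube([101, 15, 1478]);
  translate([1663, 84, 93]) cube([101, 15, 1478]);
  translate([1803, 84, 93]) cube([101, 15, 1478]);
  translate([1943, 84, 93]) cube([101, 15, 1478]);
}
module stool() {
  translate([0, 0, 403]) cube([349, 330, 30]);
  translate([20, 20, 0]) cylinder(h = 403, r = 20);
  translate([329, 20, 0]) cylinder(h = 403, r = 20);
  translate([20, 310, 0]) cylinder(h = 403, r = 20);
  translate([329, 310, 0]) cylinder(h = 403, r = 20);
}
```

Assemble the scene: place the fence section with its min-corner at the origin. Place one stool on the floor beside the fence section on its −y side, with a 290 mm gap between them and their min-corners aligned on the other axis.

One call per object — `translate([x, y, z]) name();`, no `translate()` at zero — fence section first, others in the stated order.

fence_section();
translate([0, -620, 0]) stool();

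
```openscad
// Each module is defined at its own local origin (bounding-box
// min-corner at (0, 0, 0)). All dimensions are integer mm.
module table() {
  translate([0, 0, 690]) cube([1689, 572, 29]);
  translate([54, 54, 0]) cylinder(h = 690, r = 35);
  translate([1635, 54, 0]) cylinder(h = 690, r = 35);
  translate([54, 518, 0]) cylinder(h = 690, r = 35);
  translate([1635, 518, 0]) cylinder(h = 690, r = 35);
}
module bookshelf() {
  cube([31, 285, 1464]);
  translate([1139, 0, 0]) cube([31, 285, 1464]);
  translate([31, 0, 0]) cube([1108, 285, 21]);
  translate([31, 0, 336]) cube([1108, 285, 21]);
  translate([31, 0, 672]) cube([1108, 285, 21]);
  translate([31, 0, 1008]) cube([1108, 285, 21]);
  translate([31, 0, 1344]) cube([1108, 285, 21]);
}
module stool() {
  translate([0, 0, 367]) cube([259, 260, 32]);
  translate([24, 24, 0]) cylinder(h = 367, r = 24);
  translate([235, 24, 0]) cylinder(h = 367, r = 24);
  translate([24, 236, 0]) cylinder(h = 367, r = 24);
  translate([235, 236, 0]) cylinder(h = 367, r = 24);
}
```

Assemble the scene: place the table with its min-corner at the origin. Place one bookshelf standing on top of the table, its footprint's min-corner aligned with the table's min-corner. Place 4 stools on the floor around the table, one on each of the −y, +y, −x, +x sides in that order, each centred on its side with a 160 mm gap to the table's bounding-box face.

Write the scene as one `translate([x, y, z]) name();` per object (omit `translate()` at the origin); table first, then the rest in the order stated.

table();
translate([0, 0, 719]) bookshelf();
translate([715, -420, 0]) stool();
translate([715, 732, 0]) stool();
translate([-419, 156, 0]) stool();
translate([1849, 156, 0]) stool();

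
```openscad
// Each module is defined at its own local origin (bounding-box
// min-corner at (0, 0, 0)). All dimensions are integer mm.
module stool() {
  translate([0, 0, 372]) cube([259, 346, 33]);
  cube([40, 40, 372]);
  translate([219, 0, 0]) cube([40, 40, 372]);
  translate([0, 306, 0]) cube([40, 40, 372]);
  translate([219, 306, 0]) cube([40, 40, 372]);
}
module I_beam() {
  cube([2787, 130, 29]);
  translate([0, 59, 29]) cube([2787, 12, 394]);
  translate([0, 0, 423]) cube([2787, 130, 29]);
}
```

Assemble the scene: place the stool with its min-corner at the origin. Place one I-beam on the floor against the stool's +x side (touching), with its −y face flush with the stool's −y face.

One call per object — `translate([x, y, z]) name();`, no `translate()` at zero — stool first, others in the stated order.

stool();
translate([259, 0, 0]) I_beam();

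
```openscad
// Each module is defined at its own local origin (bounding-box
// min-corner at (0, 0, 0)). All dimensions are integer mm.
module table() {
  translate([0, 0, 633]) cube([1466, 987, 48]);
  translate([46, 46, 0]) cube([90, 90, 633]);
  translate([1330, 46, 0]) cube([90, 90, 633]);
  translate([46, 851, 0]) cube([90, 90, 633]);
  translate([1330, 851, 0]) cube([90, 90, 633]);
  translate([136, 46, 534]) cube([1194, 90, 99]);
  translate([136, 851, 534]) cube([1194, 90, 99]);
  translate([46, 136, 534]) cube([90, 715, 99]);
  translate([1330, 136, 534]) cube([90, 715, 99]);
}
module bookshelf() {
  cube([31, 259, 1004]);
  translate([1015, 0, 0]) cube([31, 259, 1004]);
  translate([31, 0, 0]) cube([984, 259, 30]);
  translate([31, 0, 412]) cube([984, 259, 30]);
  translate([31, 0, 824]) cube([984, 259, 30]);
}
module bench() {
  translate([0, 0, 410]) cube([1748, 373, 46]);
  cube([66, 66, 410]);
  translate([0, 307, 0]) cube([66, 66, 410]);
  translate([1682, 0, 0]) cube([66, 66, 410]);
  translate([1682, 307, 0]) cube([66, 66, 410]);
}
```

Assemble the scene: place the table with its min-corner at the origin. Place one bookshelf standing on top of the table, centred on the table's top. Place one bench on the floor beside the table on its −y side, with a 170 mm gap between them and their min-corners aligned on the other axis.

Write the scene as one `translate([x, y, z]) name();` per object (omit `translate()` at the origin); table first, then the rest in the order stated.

table();
translate([210, 364, 681]) bookshelf();
translate([0, -543, 0]) bench();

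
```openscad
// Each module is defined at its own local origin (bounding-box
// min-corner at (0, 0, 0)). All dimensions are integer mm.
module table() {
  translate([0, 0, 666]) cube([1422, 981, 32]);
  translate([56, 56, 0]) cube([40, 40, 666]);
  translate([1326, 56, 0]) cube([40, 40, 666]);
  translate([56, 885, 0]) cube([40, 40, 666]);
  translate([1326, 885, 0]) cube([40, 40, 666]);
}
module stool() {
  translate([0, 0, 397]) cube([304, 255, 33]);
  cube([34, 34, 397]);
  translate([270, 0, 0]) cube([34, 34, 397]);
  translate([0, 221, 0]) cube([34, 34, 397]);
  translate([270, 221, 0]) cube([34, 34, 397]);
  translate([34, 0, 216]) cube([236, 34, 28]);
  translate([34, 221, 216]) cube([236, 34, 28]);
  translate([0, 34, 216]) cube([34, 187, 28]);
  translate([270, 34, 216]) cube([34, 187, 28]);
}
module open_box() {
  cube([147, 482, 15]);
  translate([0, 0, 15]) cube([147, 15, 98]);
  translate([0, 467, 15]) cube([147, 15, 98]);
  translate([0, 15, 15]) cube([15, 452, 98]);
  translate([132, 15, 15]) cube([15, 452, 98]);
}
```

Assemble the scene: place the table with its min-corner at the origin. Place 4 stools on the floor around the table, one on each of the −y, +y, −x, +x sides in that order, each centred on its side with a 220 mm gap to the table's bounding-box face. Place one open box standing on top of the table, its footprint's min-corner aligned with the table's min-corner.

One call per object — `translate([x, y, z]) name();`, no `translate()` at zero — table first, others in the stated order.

table();
translate([559, -475, 0]) stool();
translate([559, 1201, 0]) stool();
translate([-524, 363, 0]) stool();
translate([1642, 363, 0]) stool();
translate([0, 0, 698]) open_box();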